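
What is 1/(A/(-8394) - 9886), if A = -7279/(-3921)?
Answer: -32912874/325376679643 ≈ -0.00010115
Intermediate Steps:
A = 7279/3921 (A = -7279*(-1/3921) = 7279/3921 ≈ 1.8564)
1/(A/(-8394) - 9886) = 1/((7279/3921)/(-8394) - 9886) = 1/((7279/3921)*(-1/8394) - 9886) = 1/(-7279/32912874 - 9886) = 1/(-325376679643/32912874) = -32912874/325376679643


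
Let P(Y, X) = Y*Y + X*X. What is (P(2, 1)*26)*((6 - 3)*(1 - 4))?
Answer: -1170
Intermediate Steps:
P(Y, X) = X² + Y² (P(Y, X) = Y² + X² = X² + Y²)
(P(2, 1)*26)*((6 - 3)*(1 - 4)) = ((1² + 2²)*26)*((6 - 3)*(1 - 4)) = ((1 + 4)*26)*(3*(-3)) = (5*26)*(-9) = 130*(-9) = -1170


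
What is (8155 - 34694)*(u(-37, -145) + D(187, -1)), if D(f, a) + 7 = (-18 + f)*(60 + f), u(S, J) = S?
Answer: -1106649761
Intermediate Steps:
D(f, a) = -7 + (-18 + f)*(60 + f)
(8155 - 34694)*(u(-37, -145) + D(187, -1)) = (8155 - 34694)*(-37 + (-1087 + 187² + 42*187)) = -26539*(-37 + (-1087 + 34969 + 7854)) = -26539*(-37 + 41736) = -26539*41699 = -1106649761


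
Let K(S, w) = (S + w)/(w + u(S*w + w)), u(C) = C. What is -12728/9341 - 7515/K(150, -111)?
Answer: 394791221296/121433 ≈ 3.2511e+6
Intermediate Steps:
K(S, w) = (S + w)/(2*w + S*w) (K(S, w) = (S + w)/(w + (S*w + w)) = (S + w)/(w + (w + S*w)) = (S + w)/(2*w + S*w))
-12728/9341 - 7515/K(150, -111) = -12728/9341 - 7515*(-111*(2 + 150)/(150 - 111)) = -12728*1/9341 - 7515/((-1/111*39/152)) = -12728/9341 - 7515/((-1/111*1/152*39)) = -12728/9341 - 7515/(-13/5624) = -12728/9341 - 7515*(-5624/13) = -12728/9341 + 42264360/13 = 394791221296/121433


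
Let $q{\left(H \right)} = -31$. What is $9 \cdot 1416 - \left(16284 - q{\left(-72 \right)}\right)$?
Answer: $-3571$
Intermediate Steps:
$9 \cdot 1416 - \left(16284 - q{\left(-72 \right)}\right) = 9 \cdot 1416 - \left(16284 - -31\right) = 12744 - \left(16284 + 31\right) = 12744 - 16315 = -3571$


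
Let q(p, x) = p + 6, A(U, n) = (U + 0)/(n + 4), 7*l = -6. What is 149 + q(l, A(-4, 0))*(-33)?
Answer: -145/7 ≈ -20.714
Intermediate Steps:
l = -6/7 (l = (⅐)*(-6) = -6/7 ≈ -0.85714)
A(U, n) = U/(4 + n)
q(p, x) = 6 + p
149 + q(l, A(-4, 0))*(-33) = 149 + (6 - 6/7)*(-33) = 149 + (36/7)*(-33) = 149 - 1188/7 = -145/7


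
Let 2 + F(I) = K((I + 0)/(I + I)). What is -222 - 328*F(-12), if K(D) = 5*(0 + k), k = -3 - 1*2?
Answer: 8634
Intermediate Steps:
k = -5 (k = -3 - 2 = -5)
K(D) = -25 (K(D) = 5*(0 - 5) = 5*(-5) = -25)
F(I) = -27 (F(I) = -2 - 25 = -27)
-222 - 328*F(-12) = -222 - 328*(-27) = -222 + 8856 = 8634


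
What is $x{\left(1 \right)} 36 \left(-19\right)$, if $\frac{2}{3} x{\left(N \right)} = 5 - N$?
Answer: $-4104$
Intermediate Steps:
$x{\left(N \right)} = \frac{15}{2} - \frac{3 N}{2}$ ($x{\left(N \right)} = \frac{3 \left(5 - N\right)}{2} = \frac{15}{2} - \frac{3 N}{2}$)
$x{\left(1 \right)} 36 \left(-19\right) = \left(\frac{15}{2} - \frac{3}{2}\right) 36 \left(-19\right) = 6 \cdot 36 \left(-19\right) = 216 \left(-19\right) = -4104$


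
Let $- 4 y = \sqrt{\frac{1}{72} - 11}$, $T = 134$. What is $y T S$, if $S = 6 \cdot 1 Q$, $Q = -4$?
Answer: $67 i \sqrt{1582} \approx 2664.9 i$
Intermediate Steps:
$S = -24$ ($S = 6 \cdot 1 \left(-4\right) = 6 \left(-4\right) = -24$)
$y = - \frac{i \sqrt{1582}}{48}$ ($y = - \frac{\sqrt{\frac{1}{72} - 11}}{4} = - \frac{\sqrt{- \frac{791}{72}}}{4} = - \frac{\frac{1}{12} i \sqrt{1582}}{4} = - \frac{i \sqrt{1582}}{48} \approx - 0.82863 i$)
$y T S = - \frac{i \sqrt{1582}}{48} \cdot 134 \left(-24\right) = - \frac{67 i \sqrt{1582}}{24} \left(-24\right) = 67 i \sqrt{1582}$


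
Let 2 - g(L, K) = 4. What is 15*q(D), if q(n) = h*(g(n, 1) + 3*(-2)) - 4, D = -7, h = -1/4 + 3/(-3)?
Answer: 90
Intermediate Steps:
h = -5/4 (h = -1*¼ + 3*(-⅓) = -¼ - 1 = -5/4 ≈ -1.2500)
g(L, K) = -2 (g(L, K) = 2 - 1*4 = 2 - 4 = -2)
q(n) = 6 (q(n) = -5*(-2 + 3*(-2))/4 - 4 = -5*(-2 - 6)/4 - 4 = -5/4*(-8) - 4 = 10 - 4 = 6)
15*q(D) = 15*6 = 90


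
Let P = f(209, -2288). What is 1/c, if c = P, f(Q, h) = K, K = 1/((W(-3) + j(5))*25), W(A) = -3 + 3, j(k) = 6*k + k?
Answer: 875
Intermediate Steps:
j(k) = 7*k
W(A) = 0
K = 1/875 (K = 1/((0 + 7*5)*25) = 1/((0 + 35)*25) = 1/(35*25) = 1/875 ≈ 0.0011429)
f(Q, h) = 1/875
P = 1/875 ≈ 0.0011429
c = 1/875 ≈ 0.0011429
1/c = 1/(1/875) = 875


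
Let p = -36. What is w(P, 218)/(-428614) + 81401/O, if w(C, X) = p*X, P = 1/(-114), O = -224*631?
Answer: -16890170251/30291008608 ≈ -0.55760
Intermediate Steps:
O = -141344
P = -1/114 ≈ -0.0087719
w(C, X) = -36*X
w(P, 218)/(-428614) + 81401/O = -36*218/(-428614) + 81401/(-141344) = -7848*(-1/428614) + 81401*(-1/141344) = 3924/214307 - 81401/141344 = -16890170251/30291008608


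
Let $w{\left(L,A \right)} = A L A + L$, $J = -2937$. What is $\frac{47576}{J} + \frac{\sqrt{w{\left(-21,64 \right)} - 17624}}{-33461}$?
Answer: $- \frac{47576}{2937} - \frac{i \sqrt{103661}}{33461} \approx -16.199 - 0.0096221 i$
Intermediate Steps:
$w{\left(L,A \right)} = L + L A^{2}$ ($w{\left(L,A \right)} = L A^{2} + L = L + L A^{2}$)
$\frac{47576}{J} + \frac{\sqrt{w{\left(-21,64 \right)} - 17624}}{-33461} = \frac{47576}{-2937} + \frac{\sqrt{- 21 \left(1 + 64^{2}\right) - 17624}}{-33461} = 47576 \left(- \frac{1}{2937}\right) + \sqrt{- 21 \left(1 + 4096\right) - 17624} \left(- \frac{1}{33461}\right) = - \frac{47576}{2937} + \sqrt{\left(-21\right) 4097 - 17624} \left(- \frac{1}{33461}\right) = - \frac{47576}{2937} + \sqrt{-86037 - 17624} \left(- \frac{1}{33461}\right) = - \frac{47576}{2937} + \sqrt{-103661} \left(- \frac{1}{33461}\right) = - \frac{47576}{2937} + i \sqrt{103661} \left(- \frac{1}{33461}\right) = - \frac{47576}{2937} - \frac{i \sqrt{103661}}{33461}$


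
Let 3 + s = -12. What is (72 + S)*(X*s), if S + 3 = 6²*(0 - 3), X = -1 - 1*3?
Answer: -2340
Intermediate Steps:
s = -15 (s = -3 - 12 = -15)
X = -4 (X = -1 - 3 = -4)
S = -111 (S = -3 + 6²*(0 - 3) = -3 + 36*(-3) = -3 - 108 = -111)
(72 + S)*(X*s) = (72 - 111)*(-4*(-15)) = -39*60 = -2340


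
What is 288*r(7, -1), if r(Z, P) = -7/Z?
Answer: -288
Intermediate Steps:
288*r(7, -1) = 288*(-7/7) = 288*(-7*⅐) = 288*(-1) = -288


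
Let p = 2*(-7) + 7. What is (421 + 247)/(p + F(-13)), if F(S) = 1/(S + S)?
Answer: -17368/183 ≈ -94.907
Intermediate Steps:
F(S) = 1/(2*S)
p = -7 (p = -14 + 7 = -7)
(421 + 247)/(p + F(-13)) = (421 + 247)/(-7 + (1/2)/(-13)) = 668/(-7 + (1/2)*(-1/13)) = 668/(-7 - 1/26) = 668/(-183/26) = 668*(-26/183) = -17368/183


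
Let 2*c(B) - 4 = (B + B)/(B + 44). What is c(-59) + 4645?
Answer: 69764/15 ≈ 4650.9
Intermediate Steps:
c(B) = 2 + B/(44 + B) (c(B) = 2 + ((B + B)/(B + 44))/2 = 2 + ((2*B)/(44 + B))/2 = 2 + (2*B/(44 + B))/2 = 2 + B/(44 + B))
c(-59) + 4645 = (88 + 3*(-59))/(44 - 59) + 4645 = (88 - 177)/(-15) + 4645 = -1/15*(-89) + 4645 = 89/15 + 4645 = 69764/15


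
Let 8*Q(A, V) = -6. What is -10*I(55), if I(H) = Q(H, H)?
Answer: 15/2 ≈ 7.5000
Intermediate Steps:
Q(A, V) = -3/4 (Q(A, V) = (1/8)*(-6) = -3/4)
I(H) = -3/4
-10*I(55) = -10*(-3/4) = 15/2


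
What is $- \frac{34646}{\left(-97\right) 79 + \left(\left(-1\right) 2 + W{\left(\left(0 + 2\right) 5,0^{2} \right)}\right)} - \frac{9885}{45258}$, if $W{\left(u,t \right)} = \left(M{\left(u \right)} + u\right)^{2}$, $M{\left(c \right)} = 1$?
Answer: $\frac{124453019}{28452196} \approx 4.3741$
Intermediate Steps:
$W{\left(u,t \right)} = \left(1 + u\right)^{2}$
$- \frac{34646}{\left(-97\right) 79 + \left(\left(-1\right) 2 + W{\left(\left(0 + 2\right) 5,0^{2} \right)}\right)} - \frac{9885}{45258} = - \frac{34646}{\left(-97\right) 79 + \left(\left(-1\right) 2 + \left(1 + \left(0 + 2\right) 5\right)^{2}\right)} - \frac{9885}{45258} = - \frac{34646}{-7663 - \left(2 - \left(1 + 2 \cdot 5\right)^{2}\right)} - \frac{3295}{15086} = - \frac{34646}{-7663 - \left(2 - \left(1 + 10\right)^{2}\right)} - \frac{3295}{15086} = - \frac{34646}{-7663 - \left(2 - 11^{2}\right)} - \frac{3295}{15086} = - \frac{34646}{-7663 + \left(-2 + 121\right)} - \frac{3295}{15086} = - \frac{34646}{-7663 + 119} - \frac{3295}{15086} = - \frac{34646}{-7544} - \frac{3295}{15086} = \left(-34646\right) \left(- \frac{1}{7544}\right) - \frac{3295}{15086} = \frac{17323}{3772} - \frac{3295}{15086} = \frac{124453019}{28452196}$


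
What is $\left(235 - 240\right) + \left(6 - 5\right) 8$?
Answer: $3$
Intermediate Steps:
$\left(235 - 240\right) + \left(6 - 5\right) 8 = -5 + 1 \cdot 8 = -5 + 8 = 3$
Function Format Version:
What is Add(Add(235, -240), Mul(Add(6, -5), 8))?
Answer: 3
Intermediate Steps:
Add(Add(235, -240), Mul(Add(6, -5), 8)) = Add(-5, Mul(1, 8)) = Add(-5, 8) = 3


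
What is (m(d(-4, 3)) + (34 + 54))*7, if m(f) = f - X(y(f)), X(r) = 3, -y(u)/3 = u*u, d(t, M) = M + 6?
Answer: 658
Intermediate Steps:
d(t, M) = 6 + M
y(u) = -3*u² (y(u) = -3*u*u = -3*u²)
m(f) = -3 + f (m(f) = f - 1*3 = f - 3 = -3 + f)
(m(d(-4, 3)) + (34 + 54))*7 = ((-3 + (6 + 3)) + (34 + 54))*7 = ((-3 + 9) + 88)*7 = (6 + 88)*7 = 94*7 = 658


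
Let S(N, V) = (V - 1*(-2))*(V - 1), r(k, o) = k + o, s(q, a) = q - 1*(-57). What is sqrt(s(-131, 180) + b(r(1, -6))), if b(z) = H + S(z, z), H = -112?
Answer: 2*I*sqrt(42) ≈ 12.961*I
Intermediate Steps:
s(q, a) = 57 + q (s(q, a) = q + 57 = 57 + q)
S(N, V) = (-1 + V)*(2 + V) (S(N, V) = (V + 2)*(-1 + V) = (2 + V)*(-1 + V) = (-1 + V)*(2 + V))
b(z) = -114 + z + z**2 (b(z) = -112 + (-2 + z + z**2) = -114 + z + z**2)
sqrt(s(-131, 180) + b(r(1, -6))) = sqrt((57 - 131) + (-114 + (1 - 6) + (1 - 6)**2)) = sqrt(-74 + (-114 - 5 + (-5)**2)) = sqrt(-74 + (-114 - 5 + 25)) = sqrt(-74 - 94) = sqrt(-168) = 2*I*sqrt(42)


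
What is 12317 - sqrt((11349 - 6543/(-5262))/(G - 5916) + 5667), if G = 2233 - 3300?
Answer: 12317 - sqrt(849907951570726194)/12248182 ≈ 12242.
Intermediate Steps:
G = -1067
12317 - sqrt((11349 - 6543/(-5262))/(G - 5916) + 5667) = 12317 - sqrt((11349 - 6543/(-5262))/(-1067 - 5916) + 5667) = 12317 - sqrt((11349 - 6543*(-1/5262))/(-6983) + 5667) = 12317 - sqrt((11349 + 2181/1754)*(-1/6983) + 5667) = 12317 - sqrt((19908327/1754)*(-1/6983) + 5667) = 12317 - sqrt(-19908327/12248182 + 5667) = 12317 - sqrt(69390539067/12248182) = 12317 - sqrt(849907951570726194)/12248182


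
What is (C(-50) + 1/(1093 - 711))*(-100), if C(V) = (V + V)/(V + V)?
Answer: -19150/191 ≈ -100.26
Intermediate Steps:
C(V) = 1 (C(V) = (2*V)/((2*V)) = (2*V)*(1/(2*V)) = 1)
(C(-50) + 1/(1093 - 711))*(-100) = (1 + 1/(1093 - 711))*(-100) = (1 + 1/382)*(-100) = (383/382)*(-100) = -19150/191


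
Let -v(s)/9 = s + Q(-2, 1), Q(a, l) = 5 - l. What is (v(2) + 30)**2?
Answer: 576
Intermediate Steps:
v(s) = -36 - 9*s (v(s) = -9*(s + (5 - 1*1)) = -9*(s + (5 - 1)) = -9*(s + 4) = -9*(4 + s) = -36 - 9*s)
(v(2) + 30)**2 = ((-36 - 9*2) + 30)**2 = ((-36 - 18) + 30)**2 = (-54 + 30)**2 = (-24)**2 = 576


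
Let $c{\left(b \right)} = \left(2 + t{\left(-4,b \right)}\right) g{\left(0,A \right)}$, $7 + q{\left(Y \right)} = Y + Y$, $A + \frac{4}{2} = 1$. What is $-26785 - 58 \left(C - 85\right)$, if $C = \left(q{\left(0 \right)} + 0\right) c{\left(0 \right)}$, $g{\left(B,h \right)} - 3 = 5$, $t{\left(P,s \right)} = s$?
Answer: $-15359$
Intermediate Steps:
$A = -1$ ($A = -2 + 1 = -1$)
$g{\left(B,h \right)} = 8$ ($g{\left(B,h \right)} = 3 + 5 = 8$)
$q{\left(Y \right)} = -7 + 2 Y$ ($q{\left(Y \right)} = -7 + \left(Y + Y\right) = -7 + 2 Y$)
$c{\left(b \right)} = 16 + 8 b$ ($c{\left(b \right)} = \left(2 + b\right) 8 = 16 + 8 b$)
$C = -112$ ($C = \left(\left(-7 + 2 \cdot 0\right) + 0\right) \left(16 + 8 \cdot 0\right) = \left(\left(-7 + 0\right) + 0\right) \left(16 + 0\right) = \left(-7 + 0\right) 16 = \left(-7\right) 16 = -112$)
$-26785 - 58 \left(C - 85\right) = -26785 - 58 \left(-112 - 85\right) = -26785 - -11426 = -26785 + 11426 = -15359$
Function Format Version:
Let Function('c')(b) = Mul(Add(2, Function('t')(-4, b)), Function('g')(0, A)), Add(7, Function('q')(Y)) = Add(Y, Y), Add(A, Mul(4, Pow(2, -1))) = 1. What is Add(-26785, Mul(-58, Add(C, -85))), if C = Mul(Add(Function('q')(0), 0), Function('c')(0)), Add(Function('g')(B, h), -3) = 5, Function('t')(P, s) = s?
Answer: -15359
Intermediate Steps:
A = -1 (A = Add(-2, 1) = -1)
Function('g')(B, h) = 8 (Function('g')(B, h) = Add(3, 5) = 8)
Function('q')(Y) = Add(-7, Mul(2, Y)) (Function('q')(Y) = Add(-7, Add(Y, Y)) = Add(-7, Mul(2, Y)))
Function('c')(b) = Add(16, Mul(8, b)) (Function('c')(b) = Mul(Add(2, b), 8) = Add(16, Mul(8, b)))
C = -112 (C = Mul(Add(Add(-7, Mul(2, 0)), 0), Add(16, Mul(8, 0))) = Mul(Add(Add(-7, 0), 0), Add(16, 0)) = Mul(Add(-7, 0), 16) = Mul(-7, 16) = -112)
Add(-26785, Mul(-58, Add(C, -85))) = Add(-26785, Mul(-58, Add(-112, -85))) = Add(-26785, Mul(-58, -197)) = Add(-26785, 11426) = -15359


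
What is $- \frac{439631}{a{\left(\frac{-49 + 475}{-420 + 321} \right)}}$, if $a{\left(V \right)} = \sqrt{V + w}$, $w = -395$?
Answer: $\frac{439631 i \sqrt{434841}}{13177} \approx 22001.0 i$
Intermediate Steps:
$a{\left(V \right)} = \sqrt{-395 + V}$ ($a{\left(V \right)} = \sqrt{V - 395} = \sqrt{-395 + V}$)
$- \frac{439631}{a{\left(\frac{-49 + 475}{-420 + 321} \right)}} = - \frac{439631}{\sqrt{-395 + \frac{-49 + 475}{-420 + 321}}} = - \frac{439631}{\sqrt{-395 + \frac{426}{-99}}} = - \frac{439631}{\sqrt{-395 + 426 \left(- \frac{1}{99}\right)}} = - \frac{439631}{\sqrt{-395 - \frac{142}{33}}} = - \frac{439631}{\sqrt{- \frac{13177}{33}}} = - \frac{439631}{\frac{1}{33} i \sqrt{434841}} = - 439631 \left(- \frac{i \sqrt{434841}}{13177}\right) = \frac{439631 i \sqrt{434841}}{13177}$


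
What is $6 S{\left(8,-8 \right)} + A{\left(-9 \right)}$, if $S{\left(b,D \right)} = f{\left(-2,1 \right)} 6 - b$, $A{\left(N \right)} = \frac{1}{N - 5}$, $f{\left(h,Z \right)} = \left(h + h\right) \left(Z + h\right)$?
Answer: $\frac{1343}{14} \approx 95.929$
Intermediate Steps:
$f{\left(h,Z \right)} = 2 h \left(Z + h\right)$
$A{\left(N \right)} = \frac{1}{-5 + N}$
$S{\left(b,D \right)} = 24 - b$ ($S{\left(b,D \right)} = 2 \left(-2\right) \left(1 - 2\right) 6 - b = 2 \left(-2\right) \left(-1\right) 6 - b = 4 \cdot 6 - b = 24 - b$)
$6 S{\left(8,-8 \right)} + A{\left(-9 \right)} = 6 \left(24 - 8\right) + \frac{1}{-5 - 9} = 6 \left(24 - 8\right) + \frac{1}{-14} = 6 \cdot 16 - \frac{1}{14} = 96 - \frac{1}{14} = \frac{1343}{14}$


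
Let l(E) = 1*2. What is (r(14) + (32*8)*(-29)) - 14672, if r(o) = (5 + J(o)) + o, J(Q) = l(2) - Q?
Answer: -22089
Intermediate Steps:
l(E) = 2
J(Q) = 2 - Q
r(o) = 7 (r(o) = (5 + (2 - o)) + o = (7 - o) + o = 7)
(r(14) + (32*8)*(-29)) - 14672 = (7 + (32*8)*(-29)) - 14672 = (7 + 256*(-29)) - 14672 = (7 - 7424) - 14672 = -7417 - 14672 = -22089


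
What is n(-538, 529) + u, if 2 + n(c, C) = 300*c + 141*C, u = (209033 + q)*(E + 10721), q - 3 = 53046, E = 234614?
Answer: 64297800657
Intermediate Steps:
q = 53049 (q = 3 + 53046 = 53049)
u = 64297887470 (u = (209033 + 53049)*(234614 + 10721) = 262082*245335 = 64297887470)
n(c, C) = -2 + 141*C + 300*c (n(c, C) = -2 + (300*c + 141*C) = -2 + (141*C + 300*c) = -2 + 141*C + 300*c)
n(-538, 529) + u = (-2 + 141*529 + 300*(-538)) + 64297887470 = (-2 + 74589 - 161400) + 64297887470 = -86813 + 64297887470 = 64297800657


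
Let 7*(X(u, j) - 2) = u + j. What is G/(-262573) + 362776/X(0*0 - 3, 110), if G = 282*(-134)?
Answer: 9952102252/474199 ≈ 20987.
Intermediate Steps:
G = -37788
X(u, j) = 2 + j/7 + u/7 (X(u, j) = 2 + (u + j)/7 = 2 + (j + u)/7 = 2 + (j/7 + u/7) = 2 + j/7 + u/7)
G/(-262573) + 362776/X(0*0 - 3, 110) = -37788/(-262573) + 362776/(2 + (1/7)*110 + (0*0 - 3)/7) = -37788*(-1/262573) + 362776/(2 + 110/7 + (0 - 3)/7) = 564/3919 + 362776/(2 + 110/7 + (1/7)*(-3)) = 564/3919 + 362776/(2 + 110/7 - 3/7) = 564/3919 + 362776/(121/7) = 564/3919 + 362776*(7/121) = 564/3919 + 2539432/121 = 9952102252/474199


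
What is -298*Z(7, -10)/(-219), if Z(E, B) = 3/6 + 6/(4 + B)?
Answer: -149/219 ≈ -0.68037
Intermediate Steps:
Z(E, B) = ½ + 6/(4 + B) (Z(E, B) = 3*(⅙) + 6/(4 + B) = ½ + 6/(4 + B))
-298*Z(7, -10)/(-219) = -298*(16 - 10)/(2*(4 - 10))/(-219) = -298*(½)*6/(-6)*(-1)/219 = -298*(½)*(-⅙)*6*(-1)/219 = -(-149)*(-1)/219 = -298*1/438 = -149/219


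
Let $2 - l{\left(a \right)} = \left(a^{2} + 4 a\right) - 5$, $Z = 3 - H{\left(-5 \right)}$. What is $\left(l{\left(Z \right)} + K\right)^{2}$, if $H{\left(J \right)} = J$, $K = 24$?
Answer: $4225$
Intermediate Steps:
$Z = 8$ ($Z = 3 - -5 = 3 + 5 = 8$)
$l{\left(a \right)} = 7 - a^{2} - 4 a$ ($l{\left(a \right)} = 2 - \left(\left(a^{2} + 4 a\right) - 5\right) = 2 - \left(-5 + a^{2} + 4 a\right) = 7 - a^{2} - 4 a$)
$\left(l{\left(Z \right)} + K\right)^{2} = \left(\left(7 - 8^{2} - 32\right) + 24\right)^{2} = \left(\left(7 - 64 - 32\right) + 24\right)^{2} = \left(-89 + 24\right)^{2} = \left(-65\right)^{2} = 4225$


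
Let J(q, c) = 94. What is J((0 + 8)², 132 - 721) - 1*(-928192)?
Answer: 928286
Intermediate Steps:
J((0 + 8)², 132 - 721) - 1*(-928192) = 94 - 1*(-928192) = 94 + 928192 = 928286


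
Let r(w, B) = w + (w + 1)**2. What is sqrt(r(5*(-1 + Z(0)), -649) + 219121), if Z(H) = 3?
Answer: 22*sqrt(453) ≈ 468.24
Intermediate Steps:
r(w, B) = w + (1 + w)**2
sqrt(r(5*(-1 + Z(0)), -649) + 219121) = sqrt((5*(-1 + 3) + (1 + 5*(-1 + 3))**2) + 219121) = sqrt((5*2 + (1 + 5*2)**2) + 219121) = sqrt((10 + (1 + 10)**2) + 219121) = sqrt((10 + 11**2) + 219121) = sqrt((10 + 121) + 219121) = sqrt(131 + 219121) = sqrt(219252) = 22*sqrt(453)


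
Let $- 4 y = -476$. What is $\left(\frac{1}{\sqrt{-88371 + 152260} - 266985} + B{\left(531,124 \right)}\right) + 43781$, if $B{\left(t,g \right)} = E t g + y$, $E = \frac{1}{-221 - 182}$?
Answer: $\frac{40528623968946731}{926652042368} - \frac{\sqrt{63889}}{71280926336} \approx 43737.0$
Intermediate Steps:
$E = - \frac{1}{403}$ ($E = \frac{1}{-403} = - \frac{1}{403} \approx -0.0024814$)
$y = 119$ ($y = \left(- \frac{1}{4}\right) \left(-476\right) = 119$)
$B{\left(t,g \right)} = 119 - \frac{g t}{403}$ ($B{\left(t,g \right)} = - \frac{t}{403} g + 119 = - \frac{g t}{403} + 119 = 119 - \frac{g t}{403}$)
$\left(\frac{1}{\sqrt{-88371 + 152260} - 266985} + B{\left(531,124 \right)}\right) + 43781 = \left(\frac{1}{\sqrt{-88371 + 152260} - 266985} + \left(119 - \frac{4}{13} \cdot 531\right)\right) + 43781 = \left(\frac{1}{\sqrt{63889} - 266985} + \left(119 - \frac{2124}{13}\right)\right) + 43781 = \left(\frac{1}{-266985 + \sqrt{63889}} - \frac{577}{13}\right) + 43781 = \left(- \frac{577}{13} + \frac{1}{-266985 + \sqrt{63889}}\right) + 43781 = \frac{568576}{13} + \frac{1}{-266985 + \sqrt{63889}}$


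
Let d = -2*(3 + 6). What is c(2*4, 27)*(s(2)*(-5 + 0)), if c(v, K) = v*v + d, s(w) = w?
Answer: -460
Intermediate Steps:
d = -18 (d = -2*9 = -18)
c(v, K) = -18 + v**2 (c(v, K) = v*v - 18 = v**2 - 18 = -18 + v**2)
c(2*4, 27)*(s(2)*(-5 + 0)) = (-18 + (2*4)**2)*(2*(-5 + 0)) = (-18 + 8**2)*(2*(-5)) = (-18 + 64)*(-10) = 46*(-10) = -460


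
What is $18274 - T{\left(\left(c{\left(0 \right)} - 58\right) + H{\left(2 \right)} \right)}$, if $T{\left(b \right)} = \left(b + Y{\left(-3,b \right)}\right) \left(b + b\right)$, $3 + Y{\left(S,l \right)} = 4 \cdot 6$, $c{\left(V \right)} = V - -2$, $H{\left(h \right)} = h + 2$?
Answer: $15050$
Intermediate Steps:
$H{\left(h \right)} = 2 + h$
$c{\left(V \right)} = 2 + V$ ($c{\left(V \right)} = V + 2 = 2 + V$)
$Y{\left(S,l \right)} = 21$ ($Y{\left(S,l \right)} = -3 + 4 \cdot 6 = -3 + 24 = 21$)
$T{\left(b \right)} = 2 b \left(21 + b\right)$ ($T{\left(b \right)} = \left(b + 21\right) \left(b + b\right) = \left(21 + b\right) 2 b = 2 b \left(21 + b\right)$)
$18274 - T{\left(\left(c{\left(0 \right)} - 58\right) + H{\left(2 \right)} \right)} = 18274 - 2 \left(\left(\left(2 + 0\right) - 58\right) + \left(2 + 2\right)\right) \left(21 + \left(\left(\left(2 + 0\right) - 58\right) + \left(2 + 2\right)\right)\right) = 18274 - 2 \left(\left(2 - 58\right) + 4\right) \left(21 + \left(\left(2 - 58\right) + 4\right)\right) = 18274 - 2 \left(-56 + 4\right) \left(21 + \left(-56 + 4\right)\right) = 18274 - 2 \left(-52\right) \left(21 - 52\right) = 18274 - 2 \left(-52\right) \left(-31\right) = 18274 - 3224 = 15050$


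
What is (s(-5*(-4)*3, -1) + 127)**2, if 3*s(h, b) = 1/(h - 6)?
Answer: 423330625/26244 ≈ 16131.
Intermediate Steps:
s(h, b) = 1/(3*(-6 + h)) (s(h, b) = 1/(3*(h - 6)) = 1/(3*(-6 + h)))
(s(-5*(-4)*3, -1) + 127)**2 = (1/(3*(-6 - 5*(-4)*3)) + 127)**2 = (1/(3*(-6 + 20*3)) + 127)**2 = (1/(3*(-6 + 60)) + 127)**2 = ((1/3)/54 + 127)**2 = ((1/3)*(1/54) + 127)**2 = (1/162 + 127)**2 = (20575/162)**2 = 423330625/26244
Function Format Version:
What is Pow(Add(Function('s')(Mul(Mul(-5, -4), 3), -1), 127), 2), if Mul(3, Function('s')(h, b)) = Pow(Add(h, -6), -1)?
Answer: Rational(423330625, 26244) ≈ 16131.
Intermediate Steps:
Function('s')(h, b) = Mul(Rational(1, 3), Pow(Add(-6, h), -1)) (Function('s')(h, b) = Mul(Rational(1, 3), Pow(Add(h, -6), -1)) = Mul(Rational(1, 3), Pow(Add(-6, h), -1)))
Pow(Add(Function('s')(Mul(Mul(-5, -4), 3), -1), 127), 2) = Pow(Add(Mul(Rational(1, 3), Pow(Add(-6, Mul(Mul(-5, -4), 3)), -1)), 127), 2) = Pow(Add(Mul(Rational(1, 3), Pow(Add(-6, Mul(20, 3)), -1)), 127), 2) = Pow(Add(Mul(Rational(1, 3), Pow(Add(-6, 60), -1)), 127), 2) = Pow(Add(Mul(Rational(1, 3), Pow(54, -1)), 127), 2) = Pow(Add(Mul(Rational(1, 3), Rational(1, 54)), 127), 2) = Pow(Add(Rational(1, 162), 127), 2) = Pow(Rational(20575, 162), 2) = Rational(423330625, 26244)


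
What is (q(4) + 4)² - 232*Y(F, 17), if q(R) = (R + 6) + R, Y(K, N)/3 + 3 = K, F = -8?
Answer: 7980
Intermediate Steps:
Y(K, N) = -9 + 3*K
q(R) = 6 + 2*R (q(R) = (6 + R) + R = 6 + 2*R)
(q(4) + 4)² - 232*Y(F, 17) = ((6 + 2*4) + 4)² - 232*(-9 + 3*(-8)) = ((6 + 8) + 4)² - 232*(-9 - 24) = (14 + 4)² - 232*(-33) = 18² + 7656 = 324 + 7656 = 7980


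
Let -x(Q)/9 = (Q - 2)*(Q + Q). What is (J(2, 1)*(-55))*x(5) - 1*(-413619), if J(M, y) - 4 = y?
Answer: 487869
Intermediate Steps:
x(Q) = -18*Q*(-2 + Q) (x(Q) = -9*(Q - 2)*(Q + Q) = -9*(-2 + Q)*2*Q = -18*Q*(-2 + Q))
J(M, y) = 4 + y
(J(2, 1)*(-55))*x(5) - 1*(-413619) = ((4 + 1)*(-55))*(18*5*(2 - 1*5)) - 1*(-413619) = (5*(-55))*(18*5*(2 - 5)) + 413619 = -4950*5*(-3) + 413619 = -275*(-270) + 413619 = 74250 + 413619 = 487869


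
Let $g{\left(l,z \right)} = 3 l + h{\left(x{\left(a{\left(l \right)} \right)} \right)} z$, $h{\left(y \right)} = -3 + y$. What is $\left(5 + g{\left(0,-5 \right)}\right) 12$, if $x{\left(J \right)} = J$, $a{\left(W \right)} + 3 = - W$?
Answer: $420$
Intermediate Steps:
$a{\left(W \right)} = -3 - W$
$g{\left(l,z \right)} = 3 l + z \left(-6 - l\right)$ ($g{\left(l,z \right)} = 3 l + \left(-3 - \left(3 + l\right)\right) z = 3 l + \left(-6 - l\right) z = 3 l + z \left(-6 - l\right)$)
$\left(5 + g{\left(0,-5 \right)}\right) 12 = \left(5 + \left(3 \cdot 0 - - 5 \left(6 + 0\right)\right)\right) 12 = \left(5 + \left(0 - \left(-5\right) 6\right)\right) 12 = \left(5 + \left(0 + 30\right)\right) 12 = \left(5 + 30\right) 12 = 35 \cdot 12 = 420$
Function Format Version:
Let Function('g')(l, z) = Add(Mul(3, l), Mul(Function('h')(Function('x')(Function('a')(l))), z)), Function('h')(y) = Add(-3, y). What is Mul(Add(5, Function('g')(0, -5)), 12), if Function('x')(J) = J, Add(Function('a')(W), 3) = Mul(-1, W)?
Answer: 420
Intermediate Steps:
Function('a')(W) = Add(-3, Mul(-1, W))
Function('g')(l, z) = Add(Mul(3, l), Mul(z, Add(-6, Mul(-1, l)))) (Function('g')(l, z) = Add(Mul(3, l), Mul(Add(-3, Add(-3, Mul(-1, l))), z)) = Add(Mul(3, l), Mul(Add(-6, Mul(-1, l)), z)) = Add(Mul(3, l), Mul(z, Add(-6, Mul(-1, l)))))
Mul(Add(5, Function('g')(0, -5)), 12) = Mul(Add(5, Add(Mul(3, 0), Mul(-1, -5, Add(6, 0)))), 12) = Mul(Add(5, Add(0, Mul(-1, -5, 6))), 12) = Mul(Add(5, Add(0, 30)), 12) = Mul(Add(5, 30), 12) = Mul(35, 12) = 420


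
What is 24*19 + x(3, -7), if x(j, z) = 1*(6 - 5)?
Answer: 457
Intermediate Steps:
x(j, z) = 1 (x(j, z) = 1*1 = 1)
24*19 + x(3, -7) = 24*19 + 1 = 456 + 1 = 457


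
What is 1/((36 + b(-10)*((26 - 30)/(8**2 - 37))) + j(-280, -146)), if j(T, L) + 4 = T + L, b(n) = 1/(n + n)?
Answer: -135/53189 ≈ -0.0025381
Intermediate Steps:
b(n) = 1/(2*n)
j(T, L) = -4 + L + T (j(T, L) = -4 + (T + L) = -4 + (L + T) = -4 + L + T)
1/((36 + b(-10)*((26 - 30)/(8**2 - 37))) + j(-280, -146)) = 1/((36 + ((1/2)/(-10))*((26 - 30)/(8**2 - 37))) + (-4 - 146 - 280)) = 1/((36 + ((1/2)*(-1/10))*(-4/(64 - 37))) - 430) = 1/((36 - (-1)/(5*27)) - 430) = 1/((36 - 1/20*(-4/27)) - 430) = 1/((36 + 1/135) - 430) = 1/(4861/135 - 430) = 1/(-53189/135) = -135/53189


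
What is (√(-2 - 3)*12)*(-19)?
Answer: -228*I*√5 ≈ -509.82*I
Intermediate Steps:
(√(-2 - 3)*12)*(-19) = (√(-5)*12)*(-19) = ((I*√5)*12)*(-19) = (12*I*√5)*(-19) = -228*I*√5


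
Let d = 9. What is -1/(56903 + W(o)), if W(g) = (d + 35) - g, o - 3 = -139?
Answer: -1/57083 ≈ -1.7518e-5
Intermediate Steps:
o = -136 (o = 3 - 139 = -136)
W(g) = 44 - g (W(g) = (9 + 35) - g = 44 - g)
-1/(56903 + W(o)) = -1/(56903 + (44 - 1*(-136))) = -1/(56903 + (44 + 136)) = -1/(56903 + 180) = -1/57083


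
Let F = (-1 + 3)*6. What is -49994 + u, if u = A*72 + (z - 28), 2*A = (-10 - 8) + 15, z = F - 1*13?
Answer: -50131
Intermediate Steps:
F = 12 (F = 2*6 = 12)
z = -1 (z = 12 - 1*13 = 12 - 13 = -1)
A = -3/2 (A = ((-10 - 8) + 15)/2 = (-18 + 15)/2 = (½)*(-3) = -3/2 ≈ -1.5000)
u = -137 (u = -3/2*72 + (-1 - 28) = -108 - 29 = -137)
-49994 + u = -49994 - 137 = -50131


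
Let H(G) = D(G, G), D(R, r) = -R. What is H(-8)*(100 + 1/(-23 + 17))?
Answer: 2396/3 ≈ 798.67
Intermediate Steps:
H(G) = -G
H(-8)*(100 + 1/(-23 + 17)) = (-1*(-8))*(100 + 1/(-23 + 17)) = 8*(100 + 1/(-6)) = 8*(100 - ⅙) = 8*(599/6) = 2396/3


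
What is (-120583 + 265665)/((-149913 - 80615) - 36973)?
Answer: -145082/267501 ≈ -0.54236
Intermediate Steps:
(-120583 + 265665)/((-149913 - 80615) - 36973) = 145082/(-230528 - 36973) = 145082/(-267501) = 145082*(-1/267501) = -145082/267501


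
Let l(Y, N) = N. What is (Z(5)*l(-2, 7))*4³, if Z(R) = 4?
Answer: 1792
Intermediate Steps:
(Z(5)*l(-2, 7))*4³ = (4*7)*4³ = 28*64 = 1792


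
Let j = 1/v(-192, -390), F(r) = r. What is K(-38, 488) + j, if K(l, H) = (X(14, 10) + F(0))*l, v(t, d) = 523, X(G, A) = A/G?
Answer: -99363/3661 ≈ -27.141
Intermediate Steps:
K(l, H) = 5*l/7 (K(l, H) = (10/14 + 0)*l = (10*(1/14) + 0)*l = (5/7 + 0)*l = 5*l/7)
j = 1/523 ≈ 0.0019120
K(-38, 488) + j = (5/7)*(-38) + 1/523 = -190/7 + 1/523 = -99363/3661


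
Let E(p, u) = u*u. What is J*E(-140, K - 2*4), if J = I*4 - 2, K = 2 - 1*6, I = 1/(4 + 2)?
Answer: -192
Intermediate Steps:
I = ⅙ (I = 1/6 = ⅙ ≈ 0.16667)
K = -4 (K = 2 - 6 = -4)
E(p, u) = u²
J = -4/3 (J = (⅙)*4 - 2 = ⅔ - 2 = -4/3 ≈ -1.3333)
J*E(-140, K - 2*4) = -4*(-4 - 2*4)²/3 = -4*(-4 - 8)²/3 = -4/3*(-12)² = -4/3*144 = -192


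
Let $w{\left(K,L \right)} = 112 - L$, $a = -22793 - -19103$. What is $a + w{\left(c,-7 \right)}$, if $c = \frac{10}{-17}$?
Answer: $-3571$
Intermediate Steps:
$c = - \frac{10}{17}$ ($c = 10 \left(- \frac{1}{17}\right) = - \frac{10}{17} \approx -0.58823$)
$a = -3690$ ($a = -22793 + 19103 = -3690$)
$a + w{\left(c,-7 \right)} = -3690 + \left(112 - -7\right) = -3690 + \left(112 + 7\right) = -3690 + 119 = -3571$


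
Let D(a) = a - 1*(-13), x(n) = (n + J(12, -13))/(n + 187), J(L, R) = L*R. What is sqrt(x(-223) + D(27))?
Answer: sqrt(1819)/6 ≈ 7.1083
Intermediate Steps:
x(n) = (-156 + n)/(187 + n) (x(n) = (n + 12*(-13))/(n + 187) = (n - 156)/(187 + n) = (-156 + n)/(187 + n))
D(a) = 13 + a (D(a) = a + 13 = 13 + a)
sqrt(x(-223) + D(27)) = sqrt((-156 - 223)/(187 - 223) + (13 + 27)) = sqrt(-379/(-36) + 40) = sqrt(-1/36*(-379) + 40) = sqrt(379/36 + 40) = sqrt(1819/36) = sqrt(1819)/6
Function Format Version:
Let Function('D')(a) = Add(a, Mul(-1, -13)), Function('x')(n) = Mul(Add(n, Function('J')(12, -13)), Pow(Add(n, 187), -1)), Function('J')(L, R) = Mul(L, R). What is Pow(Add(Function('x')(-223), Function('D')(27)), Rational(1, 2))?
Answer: Mul(Rational(1, 6), Pow(1819, Rational(1, 2))) ≈ 7.1083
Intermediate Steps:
Function('x')(n) = Mul(Pow(Add(187, n), -1), Add(-156, n)) (Function('x')(n) = Mul(Add(n, Mul(12, -13)), Pow(Add(n, 187), -1)) = Mul(Add(n, -156), Pow(Add(187, n), -1)) = Mul(Add(-156, n), Pow(Add(187, n), -1)) = Mul(Pow(Add(187, n), -1), Add(-156, n)))
Function('D')(a) = Add(13, a) (Function('D')(a) = Add(a, 13) = Add(13, a))
Pow(Add(Function('x')(-223), Function('D')(27)), Rational(1, 2)) = Pow(Add(Mul(Pow(Add(187, -223), -1), Add(-156, -223)), Add(13, 27)), Rational(1, 2)) = Pow(Add(Mul(Pow(-36, -1), -379), 40), Rational(1, 2)) = Pow(Add(Mul(Rational(-1, 36), -379), 40), Rational(1, 2)) = Pow(Add(Rational(379, 36), 40), Rational(1, 2)) = Pow(Rational(1819, 36), Rational(1, 2)) = Mul(Rational(1, 6), Pow(1819, Rational(1, 2)))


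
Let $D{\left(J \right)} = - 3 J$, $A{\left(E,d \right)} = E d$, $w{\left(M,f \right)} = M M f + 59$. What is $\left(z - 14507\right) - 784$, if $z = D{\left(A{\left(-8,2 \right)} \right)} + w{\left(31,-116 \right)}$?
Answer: $-126660$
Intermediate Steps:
$w{\left(M,f \right)} = 59 + f M^{2}$ ($w{\left(M,f \right)} = M^{2} f + 59 = f M^{2} + 59 = 59 + f M^{2}$)
$z = -111369$ ($z = - 3 \left(\left(-8\right) 2\right) + \left(59 - 116 \cdot 31^{2}\right) = \left(-3\right) \left(-16\right) + \left(59 - 111476\right) = 48 + \left(59 - 111476\right) = 48 - 111417 = -111369$)
$\left(z - 14507\right) - 784 = \left(-111369 - 14507\right) - 784 = -125876 + \left(-12966 + 12182\right) = -125876 - 784 = -126660$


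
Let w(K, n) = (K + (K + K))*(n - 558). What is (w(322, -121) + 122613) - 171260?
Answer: -704561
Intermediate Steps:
w(K, n) = 3*K*(-558 + n) (w(K, n) = (K + 2*K)*(-558 + n) = (3*K)*(-558 + n) = 3*K*(-558 + n))
(w(322, -121) + 122613) - 171260 = (3*322*(-558 - 121) + 122613) - 171260 = (3*322*(-679) + 122613) - 171260 = (-655914 + 122613) - 171260 = -533301 - 171260 = -704561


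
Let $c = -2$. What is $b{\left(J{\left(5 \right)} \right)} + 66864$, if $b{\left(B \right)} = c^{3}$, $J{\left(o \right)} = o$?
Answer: $66856$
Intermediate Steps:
$b{\left(B \right)} = -8$ ($b{\left(B \right)} = \left(-2\right)^{3} = -8$)
$b{\left(J{\left(5 \right)} \right)} + 66864 = -8 + 66864 = 66856$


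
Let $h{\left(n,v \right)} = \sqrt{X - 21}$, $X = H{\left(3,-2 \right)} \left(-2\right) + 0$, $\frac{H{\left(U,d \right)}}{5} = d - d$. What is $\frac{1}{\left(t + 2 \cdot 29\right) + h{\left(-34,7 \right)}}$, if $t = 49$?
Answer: $\frac{107}{11470} - \frac{i \sqrt{21}}{11470} \approx 0.0093287 - 0.00039953 i$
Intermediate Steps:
$H{\left(U,d \right)} = 0$ ($H{\left(U,d \right)} = 5 \left(d - d\right) = 5 \cdot 0 = 0$)
$X = 0$ ($X = 0 \left(-2\right) + 0 = 0 + 0 = 0$)
$h{\left(n,v \right)} = i \sqrt{21}$ ($h{\left(n,v \right)} = \sqrt{0 - 21} = \sqrt{-21} = i \sqrt{21}$)
$\frac{1}{\left(t + 2 \cdot 29\right) + h{\left(-34,7 \right)}} = \frac{1}{\left(49 + 2 \cdot 29\right) + i \sqrt{21}} = \frac{1}{\left(49 + 58\right) + i \sqrt{21}} = \frac{1}{107 + i \sqrt{21}}$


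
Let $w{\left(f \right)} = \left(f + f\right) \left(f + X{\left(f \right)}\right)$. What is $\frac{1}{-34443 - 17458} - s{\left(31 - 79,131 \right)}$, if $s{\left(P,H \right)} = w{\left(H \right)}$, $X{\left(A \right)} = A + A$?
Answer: $- \frac{5344038367}{51901} \approx -1.0297 \cdot 10^{5}$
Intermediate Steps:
$X{\left(A \right)} = 2 A$
$w{\left(f \right)} = 6 f^{2}$ ($w{\left(f \right)} = \left(f + f\right) \left(f + 2 f\right) = 2 f 3 f = 6 f^{2}$)
$s{\left(P,H \right)} = 6 H^{2}$
$\frac{1}{-34443 - 17458} - s{\left(31 - 79,131 \right)} = \frac{1}{-34443 - 17458} - 6 \cdot 131^{2} = \frac{1}{-51901} - 6 \cdot 17161 = - \frac{1}{51901} - 102966 = - \frac{5344038367}{51901}$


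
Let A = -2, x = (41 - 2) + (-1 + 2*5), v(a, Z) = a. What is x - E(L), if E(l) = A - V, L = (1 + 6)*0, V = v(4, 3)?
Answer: 54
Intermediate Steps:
V = 4
x = 48 (x = 39 + (-1 + 10) = 39 + 9 = 48)
L = 0 (L = 7*0 = 0)
E(l) = -6 (E(l) = -2 - 1*4 = -2 - 4 = -6)
x - E(L) = 48 - 1*(-6) = 48 + 6 = 54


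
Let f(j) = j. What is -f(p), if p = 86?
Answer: -86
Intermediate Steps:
-f(p) = -1*86 = -86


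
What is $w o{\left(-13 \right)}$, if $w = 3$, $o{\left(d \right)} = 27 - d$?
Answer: $120$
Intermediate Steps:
$w o{\left(-13 \right)} = 3 \left(27 - -13\right) = 3 \left(27 + 13\right) = 3 \cdot 40 = 120$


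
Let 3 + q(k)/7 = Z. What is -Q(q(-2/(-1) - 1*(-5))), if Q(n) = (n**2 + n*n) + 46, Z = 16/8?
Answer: -144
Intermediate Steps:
Z = 2 (Z = 16*(1/8) = 2)
q(k) = -7 (q(k) = -21 + 7*2 = -21 + 14 = -7)
Q(n) = 46 + 2*n**2 (Q(n) = (n**2 + n**2) + 46 = 2*n**2 + 46 = 46 + 2*n**2)
-Q(q(-2/(-1) - 1*(-5))) = -(46 + 2*(-7)**2) = -(46 + 2*49) = -(46 + 98) = -1*144 = -144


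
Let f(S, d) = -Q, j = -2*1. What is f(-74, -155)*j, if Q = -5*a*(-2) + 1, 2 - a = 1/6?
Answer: 116/3 ≈ 38.667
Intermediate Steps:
j = -2
a = 11/6 (a = 2 - 1/6 = 11/6 ≈ 1.8333)
Q = 58/3 (Q = -5*11/6*(-2) + 1 = -55/6*(-2) + 1 = 55/3 + 1 = 58/3 ≈ 19.333)
f(S, d) = -58/3 (f(S, d) = -1*58/3 = -58/3)
f(-74, -155)*j = -58/3*(-2) = 116/3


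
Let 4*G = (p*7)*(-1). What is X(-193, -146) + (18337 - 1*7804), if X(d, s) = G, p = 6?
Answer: 21045/2 ≈ 10523.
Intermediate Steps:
G = -21/2 (G = ((6*7)*(-1))/4 = (42*(-1))/4 = (1/4)*(-42) = -21/2 ≈ -10.500)
X(d, s) = -21/2
X(-193, -146) + (18337 - 1*7804) = -21/2 + (18337 - 1*7804) = -21/2 + (18337 - 7804) = -21/2 + 10533 = 21045/2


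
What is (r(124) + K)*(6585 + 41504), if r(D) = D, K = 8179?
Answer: 399282967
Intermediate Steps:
(r(124) + K)*(6585 + 41504) = (124 + 8179)*(6585 + 41504) = 8303*48089 = 399282967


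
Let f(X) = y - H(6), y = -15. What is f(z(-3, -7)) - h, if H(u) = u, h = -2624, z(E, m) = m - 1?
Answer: 2603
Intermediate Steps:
z(E, m) = -1 + m
f(X) = -21 (f(X) = -15 - 1*6 = -15 - 6 = -21)
f(z(-3, -7)) - h = -21 - 1*(-2624) = -21 + 2624 = 2603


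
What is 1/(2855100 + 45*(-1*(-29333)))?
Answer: 1/4175085 ≈ 2.3952e-7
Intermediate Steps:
1/(2855100 + 45*(-1*(-29333))) = 1/(2855100 + 45*29333) = 1/(2855100 + 1319985) = 1/4175085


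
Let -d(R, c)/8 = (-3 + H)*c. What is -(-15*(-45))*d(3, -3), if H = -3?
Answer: 97200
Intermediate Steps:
d(R, c) = 48*c (d(R, c) = -8*(-3 - 3)*c = -(-48)*c = 48*c)
-(-15*(-45))*d(3, -3) = -(-15*(-45))*48*(-3) = -675*(-144) = -1*(-97200) = 97200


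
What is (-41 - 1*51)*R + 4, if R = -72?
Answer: 6628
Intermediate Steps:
(-41 - 1*51)*R + 4 = (-41 - 1*51)*(-72) + 4 = (-41 - 51)*(-72) + 4 = -92*(-72) + 4 = 6624 + 4 = 6628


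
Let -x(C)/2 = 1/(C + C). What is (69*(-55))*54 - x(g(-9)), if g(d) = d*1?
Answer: -1844371/9 ≈ -2.0493e+5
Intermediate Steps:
g(d) = d
x(C) = -1/C (x(C) = -2/(C + C) = -2*1/(2*C) = -1/C)
(69*(-55))*54 - x(g(-9)) = (69*(-55))*54 - (-1)/(-9) = -3795*54 - (-1)*(-1)/9 = -204930 - 1*⅑ = -204930 - ⅑ = -1844371/9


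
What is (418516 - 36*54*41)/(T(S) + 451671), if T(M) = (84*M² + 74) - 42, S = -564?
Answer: 338812/27171767 ≈ 0.012469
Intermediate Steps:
T(M) = 32 + 84*M² (T(M) = (74 + 84*M²) - 42 = 32 + 84*M²)
(418516 - 36*54*41)/(T(S) + 451671) = (418516 - 36*54*41)/((32 + 84*(-564)²) + 451671) = (418516 - 1944*41)/((32 + 84*318096) + 451671) = (418516 - 79704)/((32 + 26720064) + 451671) = 338812/(26720096 + 451671) = 338812/27171767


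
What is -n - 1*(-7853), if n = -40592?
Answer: 48445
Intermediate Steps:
-n - 1*(-7853) = -1*(-40592) - 1*(-7853) = 40592 + 7853 = 48445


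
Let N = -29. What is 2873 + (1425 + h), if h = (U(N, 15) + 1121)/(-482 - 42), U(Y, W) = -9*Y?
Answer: 1125385/262 ≈ 4295.4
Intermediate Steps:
h = -691/262 (h = (-9*(-29) + 1121)/(-482 - 42) = (261 + 1121)/(-524) = 1382*(-1/524) = -691/262 ≈ -2.6374)
2873 + (1425 + h) = 2873 + (1425 - 691/262) = 2873 + 372659/262 = 1125385/262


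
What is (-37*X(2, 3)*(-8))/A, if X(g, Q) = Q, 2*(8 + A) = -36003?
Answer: -1776/36019 ≈ -0.049307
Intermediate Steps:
A = -36019/2 (A = -8 + (½)*(-36003) = -8 - 36003/2 = -36019/2 ≈ -18010.)
(-37*X(2, 3)*(-8))/A = (-37*3*(-8))/(-36019/2) = -111*(-8)*(-2/36019) = 888*(-2/36019) = -1776/36019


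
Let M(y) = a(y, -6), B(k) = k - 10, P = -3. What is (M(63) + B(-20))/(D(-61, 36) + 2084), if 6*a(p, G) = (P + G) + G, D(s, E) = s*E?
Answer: 65/224 ≈ 0.29018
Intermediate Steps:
B(k) = -10 + k
D(s, E) = E*s
a(p, G) = -½ + G/3 (a(p, G) = ((-3 + G) + G)/6 = (-3 + 2*G)/6 = -½ + G/3)
M(y) = -5/2 (M(y) = -½ + (⅓)*(-6) = -½ - 2 = -5/2)
(M(63) + B(-20))/(D(-61, 36) + 2084) = (-5/2 + (-10 - 20))/(36*(-61) + 2084) = (-5/2 - 30)/(-2196 + 2084) = -65/2/(-112) = -65/2*(-1/112) = 65/224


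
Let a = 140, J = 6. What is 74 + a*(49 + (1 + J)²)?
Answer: 13794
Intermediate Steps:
74 + a*(49 + (1 + J)²) = 74 + 140*(49 + (1 + 6)²) = 74 + 140*(49 + 7²) = 74 + 140*(49 + 49) = 74 + 140*98 = 74 + 13720 = 13794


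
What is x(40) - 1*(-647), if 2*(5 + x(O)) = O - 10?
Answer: 657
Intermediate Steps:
x(O) = -10 + O/2 (x(O) = -5 + (O - 10)/2 = -5 + (-10 + O)/2 = -5 + (-5 + O/2) = -10 + O/2)
x(40) - 1*(-647) = (-10 + (½)*40) - 1*(-647) = (-10 + 20) + 647 = 10 + 647 = 657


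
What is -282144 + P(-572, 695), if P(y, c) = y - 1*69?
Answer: -282785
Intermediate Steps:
P(y, c) = -69 + y (P(y, c) = y - 69 = -69 + y)
-282144 + P(-572, 695) = -282144 + (-69 - 572) = -282144 - 641 = -282785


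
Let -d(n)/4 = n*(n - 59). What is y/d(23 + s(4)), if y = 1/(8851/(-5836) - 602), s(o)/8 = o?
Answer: -1459/774867060 ≈ -1.8829e-6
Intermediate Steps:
s(o) = 8*o
y = -5836/3522123 (y = 1/(8851*(-1/5836) - 602) = 1/(-8851/5836 - 602) = 1/(-3522123/5836) = -5836/3522123 ≈ -0.0016570)
d(n) = -4*n*(-59 + n) (d(n) = -4*n*(n - 59) = -4*n*(-59 + n))
y/d(23 + s(4)) = -5836*1/(4*(23 + 8*4)*(59 - (23 + 8*4)))/3522123 = -5836*1/(4*(23 + 32)*(59 - (23 + 32)))/3522123 = -5836*1/(220*(59 - 1*55))/3522123 = -5836*1/(220*(59 - 55))/3522123 = -5836/(3522123*(4*55*4)) = -5836/3522123/880 = -5836/3522123*1/880 = -1459/774867060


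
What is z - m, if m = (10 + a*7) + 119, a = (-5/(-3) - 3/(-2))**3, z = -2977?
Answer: -718909/216 ≈ -3328.3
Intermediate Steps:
a = 6859/216 (a = (-5*(-1/3) - 3*(-1/2))**3 = (5/3 + 3/2)**3 = (19/6)**3 = 6859/216 ≈ 31.755)
m = 75877/216 (m = (10 + (6859/216)*7) + 119 = (10 + 48013/216) + 119 = 50173/216 + 119 = 75877/216 ≈ 351.28)
z - m = -2977 - 1*75877/216 = -2977 - 75877/216 = -718909/216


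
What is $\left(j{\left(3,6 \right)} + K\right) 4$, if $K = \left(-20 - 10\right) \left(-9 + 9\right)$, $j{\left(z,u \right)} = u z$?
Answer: $72$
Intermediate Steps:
$K = 0$ ($K = \left(-30\right) 0 = 0$)
$\left(j{\left(3,6 \right)} + K\right) 4 = \left(6 \cdot 3 + 0\right) 4 = \left(18 + 0\right) 4 = 18 \cdot 4 = 72$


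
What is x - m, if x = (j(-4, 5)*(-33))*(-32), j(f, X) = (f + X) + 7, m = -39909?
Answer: 48357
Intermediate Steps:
j(f, X) = 7 + X + f (j(f, X) = (X + f) + 7 = 7 + X + f)
x = 8448 (x = ((7 + 5 - 4)*(-33))*(-32) = (8*(-33))*(-32) = -264*(-32) = 8448)
x - m = 8448 - 1*(-39909) = 8448 + 39909 = 48357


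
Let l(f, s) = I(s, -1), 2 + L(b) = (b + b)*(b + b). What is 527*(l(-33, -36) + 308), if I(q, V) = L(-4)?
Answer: 194990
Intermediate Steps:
L(b) = -2 + 4*b**2 (L(b) = -2 + (b + b)*(b + b) = -2 + (2*b)*(2*b) = -2 + 4*b**2)
I(q, V) = 62 (I(q, V) = -2 + 4*(-4)**2 = -2 + 4*16 = -2 + 64 = 62)
l(f, s) = 62
527*(l(-33, -36) + 308) = 527*(62 + 308) = 527*370 = 194990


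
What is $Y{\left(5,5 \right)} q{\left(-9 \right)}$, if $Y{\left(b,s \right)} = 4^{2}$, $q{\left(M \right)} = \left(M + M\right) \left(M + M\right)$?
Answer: $5184$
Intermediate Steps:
$q{\left(M \right)} = 4 M^{2}$ ($q{\left(M \right)} = 2 M 2 M = 4 M^{2}$)
$Y{\left(b,s \right)} = 16$
$Y{\left(5,5 \right)} q{\left(-9 \right)} = 16 \cdot 4 \left(-9\right)^{2} = 16 \cdot 4 \cdot 81 = 16 \cdot 324 = 5184$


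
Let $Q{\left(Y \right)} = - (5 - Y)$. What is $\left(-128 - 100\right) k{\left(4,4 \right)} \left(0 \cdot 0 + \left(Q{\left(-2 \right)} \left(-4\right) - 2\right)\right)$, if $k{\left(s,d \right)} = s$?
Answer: $-23712$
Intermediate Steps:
$Q{\left(Y \right)} = -5 + Y$
$\left(-128 - 100\right) k{\left(4,4 \right)} \left(0 \cdot 0 + \left(Q{\left(-2 \right)} \left(-4\right) - 2\right)\right) = \left(-128 - 100\right) 4 \left(0 \cdot 0 - \left(2 - \left(-5 - 2\right) \left(-4\right)\right)\right) = - 228 \cdot 4 \left(0 - -26\right) = - 228 \cdot 4 \left(0 + \left(28 - 2\right)\right) = - 228 \cdot 4 \left(0 + 26\right) = - 228 \cdot 4 \cdot 26 = \left(-228\right) 104 = -23712$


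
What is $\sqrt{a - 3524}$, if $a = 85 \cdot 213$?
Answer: $\sqrt{14581} \approx 120.75$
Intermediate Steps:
$a = 18105$
$\sqrt{a - 3524} = \sqrt{18105 - 3524} = \sqrt{14581}$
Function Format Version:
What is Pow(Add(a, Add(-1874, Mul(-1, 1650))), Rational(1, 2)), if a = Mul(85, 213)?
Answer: Pow(14581, Rational(1, 2)) ≈ 120.75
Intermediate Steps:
a = 18105
Pow(Add(a, Add(-1874, Mul(-1, 1650))), Rational(1, 2)) = Pow(Add(18105, Add(-1874, Mul(-1, 1650))), Rational(1, 2)) = Pow(Add(18105, Add(-1874, -1650)), Rational(1, 2)) = Pow(Add(18105, -3524), Rational(1, 2)) = Pow(14581, Rational(1, 2))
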